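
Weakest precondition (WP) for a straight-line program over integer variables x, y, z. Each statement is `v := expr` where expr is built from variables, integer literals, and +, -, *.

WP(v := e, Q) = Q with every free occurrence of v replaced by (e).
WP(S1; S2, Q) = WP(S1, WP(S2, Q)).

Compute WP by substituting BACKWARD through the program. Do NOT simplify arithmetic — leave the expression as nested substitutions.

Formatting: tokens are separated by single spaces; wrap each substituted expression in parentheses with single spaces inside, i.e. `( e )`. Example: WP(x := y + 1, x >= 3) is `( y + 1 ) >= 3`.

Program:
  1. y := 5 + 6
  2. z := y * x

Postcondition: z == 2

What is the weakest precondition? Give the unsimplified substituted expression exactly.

post: z == 2
stmt 2: z := y * x  -- replace 1 occurrence(s) of z with (y * x)
  => ( y * x ) == 2
stmt 1: y := 5 + 6  -- replace 1 occurrence(s) of y with (5 + 6)
  => ( ( 5 + 6 ) * x ) == 2

Answer: ( ( 5 + 6 ) * x ) == 2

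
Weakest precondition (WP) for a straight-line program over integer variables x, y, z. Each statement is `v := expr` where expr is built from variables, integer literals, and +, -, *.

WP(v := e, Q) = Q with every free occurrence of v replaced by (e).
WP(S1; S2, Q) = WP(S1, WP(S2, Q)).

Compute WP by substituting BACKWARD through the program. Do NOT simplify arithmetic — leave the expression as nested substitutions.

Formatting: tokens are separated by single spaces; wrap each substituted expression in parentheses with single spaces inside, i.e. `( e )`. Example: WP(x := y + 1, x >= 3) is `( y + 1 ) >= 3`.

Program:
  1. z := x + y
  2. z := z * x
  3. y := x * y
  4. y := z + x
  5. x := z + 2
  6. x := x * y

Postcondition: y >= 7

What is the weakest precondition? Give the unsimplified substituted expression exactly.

Answer: ( ( ( x + y ) * x ) + x ) >= 7

Derivation:
post: y >= 7
stmt 6: x := x * y  -- replace 0 occurrence(s) of x with (x * y)
  => y >= 7
stmt 5: x := z + 2  -- replace 0 occurrence(s) of x with (z + 2)
  => y >= 7
stmt 4: y := z + x  -- replace 1 occurrence(s) of y with (z + x)
  => ( z + x ) >= 7
stmt 3: y := x * y  -- replace 0 occurrence(s) of y with (x * y)
  => ( z + x ) >= 7
stmt 2: z := z * x  -- replace 1 occurrence(s) of z with (z * x)
  => ( ( z * x ) + x ) >= 7
stmt 1: z := x + y  -- replace 1 occurrence(s) of z with (x + y)
  => ( ( ( x + y ) * x ) + x ) >= 7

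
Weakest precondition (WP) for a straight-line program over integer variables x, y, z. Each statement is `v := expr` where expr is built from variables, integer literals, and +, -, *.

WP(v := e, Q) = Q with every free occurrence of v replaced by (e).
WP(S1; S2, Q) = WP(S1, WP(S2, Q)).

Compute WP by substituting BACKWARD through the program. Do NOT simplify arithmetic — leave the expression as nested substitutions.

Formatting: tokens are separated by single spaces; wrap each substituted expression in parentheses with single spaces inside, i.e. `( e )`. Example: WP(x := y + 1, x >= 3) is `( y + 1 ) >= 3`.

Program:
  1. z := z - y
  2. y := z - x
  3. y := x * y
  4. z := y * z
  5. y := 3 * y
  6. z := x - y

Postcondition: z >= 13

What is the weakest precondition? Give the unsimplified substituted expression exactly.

Answer: ( x - ( 3 * ( x * ( ( z - y ) - x ) ) ) ) >= 13

Derivation:
post: z >= 13
stmt 6: z := x - y  -- replace 1 occurrence(s) of z with (x - y)
  => ( x - y ) >= 13
stmt 5: y := 3 * y  -- replace 1 occurrence(s) of y with (3 * y)
  => ( x - ( 3 * y ) ) >= 13
stmt 4: z := y * z  -- replace 0 occurrence(s) of z with (y * z)
  => ( x - ( 3 * y ) ) >= 13
stmt 3: y := x * y  -- replace 1 occurrence(s) of y with (x * y)
  => ( x - ( 3 * ( x * y ) ) ) >= 13
stmt 2: y := z - x  -- replace 1 occurrence(s) of y with (z - x)
  => ( x - ( 3 * ( x * ( z - x ) ) ) ) >= 13
stmt 1: z := z - y  -- replace 1 occurrence(s) of z with (z - y)
  => ( x - ( 3 * ( x * ( ( z - y ) - x ) ) ) ) >= 13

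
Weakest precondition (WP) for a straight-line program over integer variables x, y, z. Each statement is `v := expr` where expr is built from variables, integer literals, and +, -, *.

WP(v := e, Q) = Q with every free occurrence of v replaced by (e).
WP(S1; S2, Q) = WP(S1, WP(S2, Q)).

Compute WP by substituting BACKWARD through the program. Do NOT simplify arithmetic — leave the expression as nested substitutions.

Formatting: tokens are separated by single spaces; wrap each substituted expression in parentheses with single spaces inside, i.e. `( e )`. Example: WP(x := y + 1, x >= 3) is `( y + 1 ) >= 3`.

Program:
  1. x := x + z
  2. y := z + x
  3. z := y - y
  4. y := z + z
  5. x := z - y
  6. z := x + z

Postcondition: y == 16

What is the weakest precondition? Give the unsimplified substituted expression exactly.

post: y == 16
stmt 6: z := x + z  -- replace 0 occurrence(s) of z with (x + z)
  => y == 16
stmt 5: x := z - y  -- replace 0 occurrence(s) of x with (z - y)
  => y == 16
stmt 4: y := z + z  -- replace 1 occurrence(s) of y with (z + z)
  => ( z + z ) == 16
stmt 3: z := y - y  -- replace 2 occurrence(s) of z with (y - y)
  => ( ( y - y ) + ( y - y ) ) == 16
stmt 2: y := z + x  -- replace 4 occurrence(s) of y with (z + x)
  => ( ( ( z + x ) - ( z + x ) ) + ( ( z + x ) - ( z + x ) ) ) == 16
stmt 1: x := x + z  -- replace 4 occurrence(s) of x with (x + z)
  => ( ( ( z + ( x + z ) ) - ( z + ( x + z ) ) ) + ( ( z + ( x + z ) ) - ( z + ( x + z ) ) ) ) == 16

Answer: ( ( ( z + ( x + z ) ) - ( z + ( x + z ) ) ) + ( ( z + ( x + z ) ) - ( z + ( x + z ) ) ) ) == 16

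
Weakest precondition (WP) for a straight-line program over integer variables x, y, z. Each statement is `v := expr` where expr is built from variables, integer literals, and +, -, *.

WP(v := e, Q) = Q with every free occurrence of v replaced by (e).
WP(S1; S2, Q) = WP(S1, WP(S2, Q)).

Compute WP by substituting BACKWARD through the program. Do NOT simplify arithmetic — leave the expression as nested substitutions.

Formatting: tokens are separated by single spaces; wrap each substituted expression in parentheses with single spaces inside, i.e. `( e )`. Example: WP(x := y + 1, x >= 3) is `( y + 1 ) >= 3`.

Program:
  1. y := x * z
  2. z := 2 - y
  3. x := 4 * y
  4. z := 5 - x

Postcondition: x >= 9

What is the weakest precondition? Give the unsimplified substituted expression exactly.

Answer: ( 4 * ( x * z ) ) >= 9

Derivation:
post: x >= 9
stmt 4: z := 5 - x  -- replace 0 occurrence(s) of z with (5 - x)
  => x >= 9
stmt 3: x := 4 * y  -- replace 1 occurrence(s) of x with (4 * y)
  => ( 4 * y ) >= 9
stmt 2: z := 2 - y  -- replace 0 occurrence(s) of z with (2 - y)
  => ( 4 * y ) >= 9
stmt 1: y := x * z  -- replace 1 occurrence(s) of y with (x * z)
  => ( 4 * ( x * z ) ) >= 9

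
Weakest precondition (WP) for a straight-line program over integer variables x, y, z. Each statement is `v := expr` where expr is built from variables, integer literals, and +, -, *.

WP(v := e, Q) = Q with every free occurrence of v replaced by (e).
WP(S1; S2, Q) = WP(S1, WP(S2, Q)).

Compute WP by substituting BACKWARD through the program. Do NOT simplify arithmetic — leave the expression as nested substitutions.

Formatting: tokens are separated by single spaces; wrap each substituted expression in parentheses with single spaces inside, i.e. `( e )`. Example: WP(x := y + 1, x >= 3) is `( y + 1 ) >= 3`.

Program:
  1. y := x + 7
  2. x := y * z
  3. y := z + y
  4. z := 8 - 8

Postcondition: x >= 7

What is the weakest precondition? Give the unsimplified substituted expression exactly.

Answer: ( ( x + 7 ) * z ) >= 7

Derivation:
post: x >= 7
stmt 4: z := 8 - 8  -- replace 0 occurrence(s) of z with (8 - 8)
  => x >= 7
stmt 3: y := z + y  -- replace 0 occurrence(s) of y with (z + y)
  => x >= 7
stmt 2: x := y * z  -- replace 1 occurrence(s) of x with (y * z)
  => ( y * z ) >= 7
stmt 1: y := x + 7  -- replace 1 occurrence(s) of y with (x + 7)
  => ( ( x + 7 ) * z ) >= 7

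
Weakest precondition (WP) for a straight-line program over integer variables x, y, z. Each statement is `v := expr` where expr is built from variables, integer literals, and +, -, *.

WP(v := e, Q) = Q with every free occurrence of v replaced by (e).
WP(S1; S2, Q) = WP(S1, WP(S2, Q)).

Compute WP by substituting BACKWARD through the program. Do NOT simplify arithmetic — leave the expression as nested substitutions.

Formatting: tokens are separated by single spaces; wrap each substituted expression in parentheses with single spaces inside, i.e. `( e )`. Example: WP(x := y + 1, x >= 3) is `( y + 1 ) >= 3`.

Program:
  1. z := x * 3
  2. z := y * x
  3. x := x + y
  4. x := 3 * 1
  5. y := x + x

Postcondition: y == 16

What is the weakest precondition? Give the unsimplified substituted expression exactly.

Answer: ( ( 3 * 1 ) + ( 3 * 1 ) ) == 16

Derivation:
post: y == 16
stmt 5: y := x + x  -- replace 1 occurrence(s) of y with (x + x)
  => ( x + x ) == 16
stmt 4: x := 3 * 1  -- replace 2 occurrence(s) of x with (3 * 1)
  => ( ( 3 * 1 ) + ( 3 * 1 ) ) == 16
stmt 3: x := x + y  -- replace 0 occurrence(s) of x with (x + y)
  => ( ( 3 * 1 ) + ( 3 * 1 ) ) == 16
stmt 2: z := y * x  -- replace 0 occurrence(s) of z with (y * x)
  => ( ( 3 * 1 ) + ( 3 * 1 ) ) == 16
stmt 1: z := x * 3  -- replace 0 occurrence(s) of z with (x * 3)
  => ( ( 3 * 1 ) + ( 3 * 1 ) ) == 16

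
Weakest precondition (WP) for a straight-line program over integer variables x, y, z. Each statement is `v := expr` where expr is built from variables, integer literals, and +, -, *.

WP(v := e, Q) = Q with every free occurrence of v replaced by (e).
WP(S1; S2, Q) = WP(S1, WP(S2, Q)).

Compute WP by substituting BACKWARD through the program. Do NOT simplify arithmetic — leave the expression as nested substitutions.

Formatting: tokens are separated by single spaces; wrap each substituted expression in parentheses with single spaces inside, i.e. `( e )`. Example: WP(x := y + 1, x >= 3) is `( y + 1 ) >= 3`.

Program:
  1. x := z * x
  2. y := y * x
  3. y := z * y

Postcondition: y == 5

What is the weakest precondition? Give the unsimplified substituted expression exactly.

Answer: ( z * ( y * ( z * x ) ) ) == 5

Derivation:
post: y == 5
stmt 3: y := z * y  -- replace 1 occurrence(s) of y with (z * y)
  => ( z * y ) == 5
stmt 2: y := y * x  -- replace 1 occurrence(s) of y with (y * x)
  => ( z * ( y * x ) ) == 5
stmt 1: x := z * x  -- replace 1 occurrence(s) of x with (z * x)
  => ( z * ( y * ( z * x ) ) ) == 5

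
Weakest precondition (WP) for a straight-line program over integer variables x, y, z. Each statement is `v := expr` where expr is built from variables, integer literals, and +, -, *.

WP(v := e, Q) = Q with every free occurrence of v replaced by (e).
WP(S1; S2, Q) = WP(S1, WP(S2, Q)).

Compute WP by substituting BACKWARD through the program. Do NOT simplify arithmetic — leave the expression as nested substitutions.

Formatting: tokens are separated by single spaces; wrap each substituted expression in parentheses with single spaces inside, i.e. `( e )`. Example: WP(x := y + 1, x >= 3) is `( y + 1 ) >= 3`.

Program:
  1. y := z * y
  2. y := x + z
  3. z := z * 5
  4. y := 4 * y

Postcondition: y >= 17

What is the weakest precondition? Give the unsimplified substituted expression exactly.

Answer: ( 4 * ( x + z ) ) >= 17

Derivation:
post: y >= 17
stmt 4: y := 4 * y  -- replace 1 occurrence(s) of y with (4 * y)
  => ( 4 * y ) >= 17
stmt 3: z := z * 5  -- replace 0 occurrence(s) of z with (z * 5)
  => ( 4 * y ) >= 17
stmt 2: y := x + z  -- replace 1 occurrence(s) of y with (x + z)
  => ( 4 * ( x + z ) ) >= 17
stmt 1: y := z * y  -- replace 0 occurrence(s) of y with (z * y)
  => ( 4 * ( x + z ) ) >= 17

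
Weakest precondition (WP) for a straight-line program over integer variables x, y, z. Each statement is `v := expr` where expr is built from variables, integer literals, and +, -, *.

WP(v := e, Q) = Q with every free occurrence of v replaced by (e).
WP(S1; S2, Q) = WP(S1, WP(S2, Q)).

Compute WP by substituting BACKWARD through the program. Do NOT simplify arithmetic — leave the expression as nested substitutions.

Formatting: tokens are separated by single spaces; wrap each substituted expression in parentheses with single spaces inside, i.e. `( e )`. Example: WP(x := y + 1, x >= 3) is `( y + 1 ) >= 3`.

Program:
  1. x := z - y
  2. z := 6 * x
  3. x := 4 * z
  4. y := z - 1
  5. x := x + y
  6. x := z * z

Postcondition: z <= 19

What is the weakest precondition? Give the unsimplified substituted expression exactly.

post: z <= 19
stmt 6: x := z * z  -- replace 0 occurrence(s) of x with (z * z)
  => z <= 19
stmt 5: x := x + y  -- replace 0 occurrence(s) of x with (x + y)
  => z <= 19
stmt 4: y := z - 1  -- replace 0 occurrence(s) of y with (z - 1)
  => z <= 19
stmt 3: x := 4 * z  -- replace 0 occurrence(s) of x with (4 * z)
  => z <= 19
stmt 2: z := 6 * x  -- replace 1 occurrence(s) of z with (6 * x)
  => ( 6 * x ) <= 19
stmt 1: x := z - y  -- replace 1 occurrence(s) of x with (z - y)
  => ( 6 * ( z - y ) ) <= 19

Answer: ( 6 * ( z - y ) ) <= 19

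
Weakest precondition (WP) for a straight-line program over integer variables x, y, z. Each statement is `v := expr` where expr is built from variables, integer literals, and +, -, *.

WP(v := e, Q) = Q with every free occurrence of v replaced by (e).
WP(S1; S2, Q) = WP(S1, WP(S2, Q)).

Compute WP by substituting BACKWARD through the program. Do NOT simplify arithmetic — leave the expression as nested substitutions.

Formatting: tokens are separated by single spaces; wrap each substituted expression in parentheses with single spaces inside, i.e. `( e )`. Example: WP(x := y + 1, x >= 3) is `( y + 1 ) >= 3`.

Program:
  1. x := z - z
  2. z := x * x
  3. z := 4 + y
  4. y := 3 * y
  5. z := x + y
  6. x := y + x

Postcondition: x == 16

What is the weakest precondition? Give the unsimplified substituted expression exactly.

Answer: ( ( 3 * y ) + ( z - z ) ) == 16

Derivation:
post: x == 16
stmt 6: x := y + x  -- replace 1 occurrence(s) of x with (y + x)
  => ( y + x ) == 16
stmt 5: z := x + y  -- replace 0 occurrence(s) of z with (x + y)
  => ( y + x ) == 16
stmt 4: y := 3 * y  -- replace 1 occurrence(s) of y with (3 * y)
  => ( ( 3 * y ) + x ) == 16
stmt 3: z := 4 + y  -- replace 0 occurrence(s) of z with (4 + y)
  => ( ( 3 * y ) + x ) == 16
stmt 2: z := x * x  -- replace 0 occurrence(s) of z with (x * x)
  => ( ( 3 * y ) + x ) == 16
stmt 1: x := z - z  -- replace 1 occurrence(s) of x with (z - z)
  => ( ( 3 * y ) + ( z - z ) ) == 16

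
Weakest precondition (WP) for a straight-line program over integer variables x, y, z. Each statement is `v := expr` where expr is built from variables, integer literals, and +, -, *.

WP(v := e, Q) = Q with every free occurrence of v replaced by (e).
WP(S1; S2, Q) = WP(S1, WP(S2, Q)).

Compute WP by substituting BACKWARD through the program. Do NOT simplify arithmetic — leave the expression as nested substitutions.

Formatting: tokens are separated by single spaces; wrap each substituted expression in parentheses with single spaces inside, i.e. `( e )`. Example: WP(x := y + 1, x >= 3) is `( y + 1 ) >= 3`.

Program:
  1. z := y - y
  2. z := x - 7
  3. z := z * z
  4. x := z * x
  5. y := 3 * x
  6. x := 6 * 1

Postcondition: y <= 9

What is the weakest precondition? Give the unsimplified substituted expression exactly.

Answer: ( 3 * ( ( ( x - 7 ) * ( x - 7 ) ) * x ) ) <= 9

Derivation:
post: y <= 9
stmt 6: x := 6 * 1  -- replace 0 occurrence(s) of x with (6 * 1)
  => y <= 9
stmt 5: y := 3 * x  -- replace 1 occurrence(s) of y with (3 * x)
  => ( 3 * x ) <= 9
stmt 4: x := z * x  -- replace 1 occurrence(s) of x with (z * x)
  => ( 3 * ( z * x ) ) <= 9
stmt 3: z := z * z  -- replace 1 occurrence(s) of z with (z * z)
  => ( 3 * ( ( z * z ) * x ) ) <= 9
stmt 2: z := x - 7  -- replace 2 occurrence(s) of z with (x - 7)
  => ( 3 * ( ( ( x - 7 ) * ( x - 7 ) ) * x ) ) <= 9
stmt 1: z := y - y  -- replace 0 occurrence(s) of z with (y - y)
  => ( 3 * ( ( ( x - 7 ) * ( x - 7 ) ) * x ) ) <= 9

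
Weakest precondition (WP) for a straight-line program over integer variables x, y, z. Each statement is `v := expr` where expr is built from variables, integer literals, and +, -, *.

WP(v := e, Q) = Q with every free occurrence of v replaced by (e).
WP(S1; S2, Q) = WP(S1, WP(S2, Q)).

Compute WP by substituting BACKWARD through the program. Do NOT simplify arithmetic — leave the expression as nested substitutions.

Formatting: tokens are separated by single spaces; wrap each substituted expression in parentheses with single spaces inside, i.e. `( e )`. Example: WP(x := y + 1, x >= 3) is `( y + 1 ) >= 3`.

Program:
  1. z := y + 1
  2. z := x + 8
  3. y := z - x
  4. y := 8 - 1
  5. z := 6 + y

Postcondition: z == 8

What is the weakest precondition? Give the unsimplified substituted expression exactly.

post: z == 8
stmt 5: z := 6 + y  -- replace 1 occurrence(s) of z with (6 + y)
  => ( 6 + y ) == 8
stmt 4: y := 8 - 1  -- replace 1 occurrence(s) of y with (8 - 1)
  => ( 6 + ( 8 - 1 ) ) == 8
stmt 3: y := z - x  -- replace 0 occurrence(s) of y with (z - x)
  => ( 6 + ( 8 - 1 ) ) == 8
stmt 2: z := x + 8  -- replace 0 occurrence(s) of z with (x + 8)
  => ( 6 + ( 8 - 1 ) ) == 8
stmt 1: z := y + 1  -- replace 0 occurrence(s) of z with (y + 1)
  => ( 6 + ( 8 - 1 ) ) == 8

Answer: ( 6 + ( 8 - 1 ) ) == 8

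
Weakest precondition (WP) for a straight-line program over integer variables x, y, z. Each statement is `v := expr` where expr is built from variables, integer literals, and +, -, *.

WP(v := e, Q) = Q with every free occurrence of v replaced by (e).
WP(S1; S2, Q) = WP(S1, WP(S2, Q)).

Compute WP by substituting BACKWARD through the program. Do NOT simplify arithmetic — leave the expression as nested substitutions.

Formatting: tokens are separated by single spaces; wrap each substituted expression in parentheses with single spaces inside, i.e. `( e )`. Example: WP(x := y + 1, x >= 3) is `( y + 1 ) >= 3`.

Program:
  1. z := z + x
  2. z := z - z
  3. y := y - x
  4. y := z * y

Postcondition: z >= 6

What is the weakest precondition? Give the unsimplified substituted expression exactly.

post: z >= 6
stmt 4: y := z * y  -- replace 0 occurrence(s) of y with (z * y)
  => z >= 6
stmt 3: y := y - x  -- replace 0 occurrence(s) of y with (y - x)
  => z >= 6
stmt 2: z := z - z  -- replace 1 occurrence(s) of z with (z - z)
  => ( z - z ) >= 6
stmt 1: z := z + x  -- replace 2 occurrence(s) of z with (z + x)
  => ( ( z + x ) - ( z + x ) ) >= 6

Answer: ( ( z + x ) - ( z + x ) ) >= 6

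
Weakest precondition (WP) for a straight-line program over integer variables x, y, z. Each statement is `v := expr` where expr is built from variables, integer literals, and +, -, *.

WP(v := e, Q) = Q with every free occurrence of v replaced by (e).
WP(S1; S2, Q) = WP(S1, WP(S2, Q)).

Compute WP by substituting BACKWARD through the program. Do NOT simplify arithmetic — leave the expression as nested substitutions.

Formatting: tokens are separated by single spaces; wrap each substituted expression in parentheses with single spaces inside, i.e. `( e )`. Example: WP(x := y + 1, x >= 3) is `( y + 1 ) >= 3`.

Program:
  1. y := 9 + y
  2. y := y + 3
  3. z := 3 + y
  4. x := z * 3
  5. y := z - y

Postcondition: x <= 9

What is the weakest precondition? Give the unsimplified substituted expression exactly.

Answer: ( ( 3 + ( ( 9 + y ) + 3 ) ) * 3 ) <= 9

Derivation:
post: x <= 9
stmt 5: y := z - y  -- replace 0 occurrence(s) of y with (z - y)
  => x <= 9
stmt 4: x := z * 3  -- replace 1 occurrence(s) of x with (z * 3)
  => ( z * 3 ) <= 9
stmt 3: z := 3 + y  -- replace 1 occurrence(s) of z with (3 + y)
  => ( ( 3 + y ) * 3 ) <= 9
stmt 2: y := y + 3  -- replace 1 occurrence(s) of y with (y + 3)
  => ( ( 3 + ( y + 3 ) ) * 3 ) <= 9
stmt 1: y := 9 + y  -- replace 1 occurrence(s) of y with (9 + y)
  => ( ( 3 + ( ( 9 + y ) + 3 ) ) * 3 ) <= 9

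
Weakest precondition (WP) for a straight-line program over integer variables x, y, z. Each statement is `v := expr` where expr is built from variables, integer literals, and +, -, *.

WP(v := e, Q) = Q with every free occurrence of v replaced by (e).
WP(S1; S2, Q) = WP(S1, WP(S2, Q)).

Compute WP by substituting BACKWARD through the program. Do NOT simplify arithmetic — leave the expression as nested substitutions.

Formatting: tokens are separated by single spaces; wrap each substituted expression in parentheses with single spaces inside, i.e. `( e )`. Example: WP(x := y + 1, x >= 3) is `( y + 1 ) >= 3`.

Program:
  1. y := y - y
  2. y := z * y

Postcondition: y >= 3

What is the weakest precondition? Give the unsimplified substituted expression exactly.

Answer: ( z * ( y - y ) ) >= 3

Derivation:
post: y >= 3
stmt 2: y := z * y  -- replace 1 occurrence(s) of y with (z * y)
  => ( z * y ) >= 3
stmt 1: y := y - y  -- replace 1 occurrence(s) of y with (y - y)
  => ( z * ( y - y ) ) >= 3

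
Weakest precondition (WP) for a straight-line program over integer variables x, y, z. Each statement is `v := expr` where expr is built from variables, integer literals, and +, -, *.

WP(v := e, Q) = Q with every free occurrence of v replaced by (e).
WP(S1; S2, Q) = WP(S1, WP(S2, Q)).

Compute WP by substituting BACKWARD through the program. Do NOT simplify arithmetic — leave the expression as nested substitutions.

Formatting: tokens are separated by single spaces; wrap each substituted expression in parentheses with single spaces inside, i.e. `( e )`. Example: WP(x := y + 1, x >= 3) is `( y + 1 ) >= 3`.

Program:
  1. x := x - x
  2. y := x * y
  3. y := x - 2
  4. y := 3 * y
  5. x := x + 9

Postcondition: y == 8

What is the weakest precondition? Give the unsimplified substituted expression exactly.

post: y == 8
stmt 5: x := x + 9  -- replace 0 occurrence(s) of x with (x + 9)
  => y == 8
stmt 4: y := 3 * y  -- replace 1 occurrence(s) of y with (3 * y)
  => ( 3 * y ) == 8
stmt 3: y := x - 2  -- replace 1 occurrence(s) of y with (x - 2)
  => ( 3 * ( x - 2 ) ) == 8
stmt 2: y := x * y  -- replace 0 occurrence(s) of y with (x * y)
  => ( 3 * ( x - 2 ) ) == 8
stmt 1: x := x - x  -- replace 1 occurrence(s) of x with (x - x)
  => ( 3 * ( ( x - x ) - 2 ) ) == 8

Answer: ( 3 * ( ( x - x ) - 2 ) ) == 8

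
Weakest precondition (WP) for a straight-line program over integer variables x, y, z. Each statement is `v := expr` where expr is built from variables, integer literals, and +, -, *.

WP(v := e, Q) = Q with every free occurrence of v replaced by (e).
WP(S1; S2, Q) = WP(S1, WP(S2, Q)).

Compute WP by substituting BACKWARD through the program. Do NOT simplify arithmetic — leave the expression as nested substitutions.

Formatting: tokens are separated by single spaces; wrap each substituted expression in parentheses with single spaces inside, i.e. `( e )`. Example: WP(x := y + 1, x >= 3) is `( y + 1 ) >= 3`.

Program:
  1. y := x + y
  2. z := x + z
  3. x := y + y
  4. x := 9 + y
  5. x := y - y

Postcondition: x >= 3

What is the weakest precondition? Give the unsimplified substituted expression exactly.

Answer: ( ( x + y ) - ( x + y ) ) >= 3

Derivation:
post: x >= 3
stmt 5: x := y - y  -- replace 1 occurrence(s) of x with (y - y)
  => ( y - y ) >= 3
stmt 4: x := 9 + y  -- replace 0 occurrence(s) of x with (9 + y)
  => ( y - y ) >= 3
stmt 3: x := y + y  -- replace 0 occurrence(s) of x with (y + y)
  => ( y - y ) >= 3
stmt 2: z := x + z  -- replace 0 occurrence(s) of z with (x + z)
  => ( y - y ) >= 3
stmt 1: y := x + y  -- replace 2 occurrence(s) of y with (x + y)
  => ( ( x + y ) - ( x + y ) ) >= 3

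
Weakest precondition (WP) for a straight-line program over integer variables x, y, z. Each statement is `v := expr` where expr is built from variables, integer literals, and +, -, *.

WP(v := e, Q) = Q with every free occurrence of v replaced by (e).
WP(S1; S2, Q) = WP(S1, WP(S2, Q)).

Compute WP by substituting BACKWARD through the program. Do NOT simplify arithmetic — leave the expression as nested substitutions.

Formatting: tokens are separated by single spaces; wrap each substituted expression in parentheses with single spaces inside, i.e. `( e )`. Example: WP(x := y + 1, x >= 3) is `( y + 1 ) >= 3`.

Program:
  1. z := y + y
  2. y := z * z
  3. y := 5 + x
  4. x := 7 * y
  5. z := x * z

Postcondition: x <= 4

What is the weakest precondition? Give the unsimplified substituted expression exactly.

Answer: ( 7 * ( 5 + x ) ) <= 4

Derivation:
post: x <= 4
stmt 5: z := x * z  -- replace 0 occurrence(s) of z with (x * z)
  => x <= 4
stmt 4: x := 7 * y  -- replace 1 occurrence(s) of x with (7 * y)
  => ( 7 * y ) <= 4
stmt 3: y := 5 + x  -- replace 1 occurrence(s) of y with (5 + x)
  => ( 7 * ( 5 + x ) ) <= 4
stmt 2: y := z * z  -- replace 0 occurrence(s) of y with (z * z)
  => ( 7 * ( 5 + x ) ) <= 4
stmt 1: z := y + y  -- replace 0 occurrence(s) of z with (y + y)
  => ( 7 * ( 5 + x ) ) <= 4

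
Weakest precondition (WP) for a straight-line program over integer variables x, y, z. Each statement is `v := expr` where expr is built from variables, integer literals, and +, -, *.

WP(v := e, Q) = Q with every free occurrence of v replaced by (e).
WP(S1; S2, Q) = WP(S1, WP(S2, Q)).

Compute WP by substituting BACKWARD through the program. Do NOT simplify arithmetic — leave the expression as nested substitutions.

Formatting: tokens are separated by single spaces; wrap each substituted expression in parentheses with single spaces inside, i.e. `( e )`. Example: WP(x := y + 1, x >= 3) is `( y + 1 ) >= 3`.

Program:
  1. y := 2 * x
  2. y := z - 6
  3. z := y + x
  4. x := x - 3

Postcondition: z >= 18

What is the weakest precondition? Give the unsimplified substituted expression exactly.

post: z >= 18
stmt 4: x := x - 3  -- replace 0 occurrence(s) of x with (x - 3)
  => z >= 18
stmt 3: z := y + x  -- replace 1 occurrence(s) of z with (y + x)
  => ( y + x ) >= 18
stmt 2: y := z - 6  -- replace 1 occurrence(s) of y with (z - 6)
  => ( ( z - 6 ) + x ) >= 18
stmt 1: y := 2 * x  -- replace 0 occurrence(s) of y with (2 * x)
  => ( ( z - 6 ) + x ) >= 18

Answer: ( ( z - 6 ) + x ) >= 18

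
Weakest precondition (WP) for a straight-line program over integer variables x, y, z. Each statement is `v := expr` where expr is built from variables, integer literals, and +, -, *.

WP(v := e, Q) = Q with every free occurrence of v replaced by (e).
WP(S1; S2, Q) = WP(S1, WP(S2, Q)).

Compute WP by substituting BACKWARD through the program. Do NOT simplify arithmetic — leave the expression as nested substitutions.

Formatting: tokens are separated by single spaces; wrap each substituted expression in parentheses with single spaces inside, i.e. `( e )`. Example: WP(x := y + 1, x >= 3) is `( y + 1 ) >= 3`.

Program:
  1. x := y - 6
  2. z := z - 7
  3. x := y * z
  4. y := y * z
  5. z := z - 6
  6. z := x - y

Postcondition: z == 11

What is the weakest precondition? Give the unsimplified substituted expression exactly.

post: z == 11
stmt 6: z := x - y  -- replace 1 occurrence(s) of z with (x - y)
  => ( x - y ) == 11
stmt 5: z := z - 6  -- replace 0 occurrence(s) of z with (z - 6)
  => ( x - y ) == 11
stmt 4: y := y * z  -- replace 1 occurrence(s) of y with (y * z)
  => ( x - ( y * z ) ) == 11
stmt 3: x := y * z  -- replace 1 occurrence(s) of x with (y * z)
  => ( ( y * z ) - ( y * z ) ) == 11
stmt 2: z := z - 7  -- replace 2 occurrence(s) of z with (z - 7)
  => ( ( y * ( z - 7 ) ) - ( y * ( z - 7 ) ) ) == 11
stmt 1: x := y - 6  -- replace 0 occurrence(s) of x with (y - 6)
  => ( ( y * ( z - 7 ) ) - ( y * ( z - 7 ) ) ) == 11

Answer: ( ( y * ( z - 7 ) ) - ( y * ( z - 7 ) ) ) == 11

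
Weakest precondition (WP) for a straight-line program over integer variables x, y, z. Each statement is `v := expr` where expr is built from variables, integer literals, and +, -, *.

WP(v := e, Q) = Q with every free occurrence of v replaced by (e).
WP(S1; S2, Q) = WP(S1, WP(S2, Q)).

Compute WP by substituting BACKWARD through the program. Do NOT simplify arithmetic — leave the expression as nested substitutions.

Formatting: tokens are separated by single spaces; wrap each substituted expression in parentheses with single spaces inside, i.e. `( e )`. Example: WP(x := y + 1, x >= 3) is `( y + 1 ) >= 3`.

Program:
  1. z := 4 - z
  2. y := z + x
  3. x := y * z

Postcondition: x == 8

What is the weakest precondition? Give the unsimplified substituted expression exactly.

Answer: ( ( ( 4 - z ) + x ) * ( 4 - z ) ) == 8

Derivation:
post: x == 8
stmt 3: x := y * z  -- replace 1 occurrence(s) of x with (y * z)
  => ( y * z ) == 8
stmt 2: y := z + x  -- replace 1 occurrence(s) of y with (z + x)
  => ( ( z + x ) * z ) == 8
stmt 1: z := 4 - z  -- replace 2 occurrence(s) of z with (4 - z)
  => ( ( ( 4 - z ) + x ) * ( 4 - z ) ) == 8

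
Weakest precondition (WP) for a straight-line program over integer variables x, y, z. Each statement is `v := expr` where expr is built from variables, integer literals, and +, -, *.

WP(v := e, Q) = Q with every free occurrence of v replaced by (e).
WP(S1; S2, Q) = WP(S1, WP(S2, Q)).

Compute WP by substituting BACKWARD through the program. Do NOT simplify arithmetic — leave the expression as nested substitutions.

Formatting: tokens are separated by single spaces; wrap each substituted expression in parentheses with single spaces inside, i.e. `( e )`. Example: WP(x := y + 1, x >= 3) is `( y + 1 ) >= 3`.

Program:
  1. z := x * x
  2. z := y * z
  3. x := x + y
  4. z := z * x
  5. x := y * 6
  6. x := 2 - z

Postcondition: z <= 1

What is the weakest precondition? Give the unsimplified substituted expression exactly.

Answer: ( ( y * ( x * x ) ) * ( x + y ) ) <= 1

Derivation:
post: z <= 1
stmt 6: x := 2 - z  -- replace 0 occurrence(s) of x with (2 - z)
  => z <= 1
stmt 5: x := y * 6  -- replace 0 occurrence(s) of x with (y * 6)
  => z <= 1
stmt 4: z := z * x  -- replace 1 occurrence(s) of z with (z * x)
  => ( z * x ) <= 1
stmt 3: x := x + y  -- replace 1 occurrence(s) of x with (x + y)
  => ( z * ( x + y ) ) <= 1
stmt 2: z := y * z  -- replace 1 occurrence(s) of z with (y * z)
  => ( ( y * z ) * ( x + y ) ) <= 1
stmt 1: z := x * x  -- replace 1 occurrence(s) of z with (x * x)
  => ( ( y * ( x * x ) ) * ( x + y ) ) <= 1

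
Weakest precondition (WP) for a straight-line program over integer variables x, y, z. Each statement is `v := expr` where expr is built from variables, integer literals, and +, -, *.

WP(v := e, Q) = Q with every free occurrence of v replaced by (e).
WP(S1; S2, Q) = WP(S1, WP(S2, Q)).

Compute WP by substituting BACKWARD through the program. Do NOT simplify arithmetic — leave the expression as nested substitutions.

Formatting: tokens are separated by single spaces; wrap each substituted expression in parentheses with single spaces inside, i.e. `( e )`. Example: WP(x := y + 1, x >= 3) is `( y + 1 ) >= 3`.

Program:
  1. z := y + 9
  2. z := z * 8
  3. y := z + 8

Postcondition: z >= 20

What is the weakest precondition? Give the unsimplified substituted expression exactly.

Answer: ( ( y + 9 ) * 8 ) >= 20

Derivation:
post: z >= 20
stmt 3: y := z + 8  -- replace 0 occurrence(s) of y with (z + 8)
  => z >= 20
stmt 2: z := z * 8  -- replace 1 occurrence(s) of z with (z * 8)
  => ( z * 8 ) >= 20
stmt 1: z := y + 9  -- replace 1 occurrence(s) of z with (y + 9)
  => ( ( y + 9 ) * 8 ) >= 20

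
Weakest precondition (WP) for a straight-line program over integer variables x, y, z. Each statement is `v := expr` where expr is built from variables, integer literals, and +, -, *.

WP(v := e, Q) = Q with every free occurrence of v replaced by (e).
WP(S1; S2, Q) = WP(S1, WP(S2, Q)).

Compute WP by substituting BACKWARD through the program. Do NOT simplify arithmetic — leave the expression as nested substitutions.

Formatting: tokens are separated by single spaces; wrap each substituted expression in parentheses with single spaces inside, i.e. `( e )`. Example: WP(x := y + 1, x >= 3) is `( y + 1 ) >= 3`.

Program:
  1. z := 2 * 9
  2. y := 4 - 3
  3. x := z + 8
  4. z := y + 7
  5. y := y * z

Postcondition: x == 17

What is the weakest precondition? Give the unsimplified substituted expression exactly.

post: x == 17
stmt 5: y := y * z  -- replace 0 occurrence(s) of y with (y * z)
  => x == 17
stmt 4: z := y + 7  -- replace 0 occurrence(s) of z with (y + 7)
  => x == 17
stmt 3: x := z + 8  -- replace 1 occurrence(s) of x with (z + 8)
  => ( z + 8 ) == 17
stmt 2: y := 4 - 3  -- replace 0 occurrence(s) of y with (4 - 3)
  => ( z + 8 ) == 17
stmt 1: z := 2 * 9  -- replace 1 occurrence(s) of z with (2 * 9)
  => ( ( 2 * 9 ) + 8 ) == 17

Answer: ( ( 2 * 9 ) + 8 ) == 17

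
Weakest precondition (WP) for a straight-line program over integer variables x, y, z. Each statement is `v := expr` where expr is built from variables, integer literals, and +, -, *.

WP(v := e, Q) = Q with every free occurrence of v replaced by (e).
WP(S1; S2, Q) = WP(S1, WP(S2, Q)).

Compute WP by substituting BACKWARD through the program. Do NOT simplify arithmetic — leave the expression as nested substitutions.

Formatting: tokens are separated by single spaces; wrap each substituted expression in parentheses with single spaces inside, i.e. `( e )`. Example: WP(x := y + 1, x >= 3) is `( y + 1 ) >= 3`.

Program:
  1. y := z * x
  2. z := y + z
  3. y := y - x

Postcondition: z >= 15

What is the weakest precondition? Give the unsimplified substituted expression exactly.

post: z >= 15
stmt 3: y := y - x  -- replace 0 occurrence(s) of y with (y - x)
  => z >= 15
stmt 2: z := y + z  -- replace 1 occurrence(s) of z with (y + z)
  => ( y + z ) >= 15
stmt 1: y := z * x  -- replace 1 occurrence(s) of y with (z * x)
  => ( ( z * x ) + z ) >= 15

Answer: ( ( z * x ) + z ) >= 15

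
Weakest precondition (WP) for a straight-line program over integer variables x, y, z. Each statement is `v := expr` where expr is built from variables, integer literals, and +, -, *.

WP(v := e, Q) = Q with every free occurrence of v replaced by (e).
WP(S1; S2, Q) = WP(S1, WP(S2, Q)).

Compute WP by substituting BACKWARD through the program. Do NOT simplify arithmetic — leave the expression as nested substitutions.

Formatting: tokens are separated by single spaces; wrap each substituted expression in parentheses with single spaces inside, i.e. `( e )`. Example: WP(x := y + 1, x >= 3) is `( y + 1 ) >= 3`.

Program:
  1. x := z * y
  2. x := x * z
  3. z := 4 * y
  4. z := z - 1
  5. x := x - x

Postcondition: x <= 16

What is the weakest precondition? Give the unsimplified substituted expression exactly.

post: x <= 16
stmt 5: x := x - x  -- replace 1 occurrence(s) of x with (x - x)
  => ( x - x ) <= 16
stmt 4: z := z - 1  -- replace 0 occurrence(s) of z with (z - 1)
  => ( x - x ) <= 16
stmt 3: z := 4 * y  -- replace 0 occurrence(s) of z with (4 * y)
  => ( x - x ) <= 16
stmt 2: x := x * z  -- replace 2 occurrence(s) of x with (x * z)
  => ( ( x * z ) - ( x * z ) ) <= 16
stmt 1: x := z * y  -- replace 2 occurrence(s) of x with (z * y)
  => ( ( ( z * y ) * z ) - ( ( z * y ) * z ) ) <= 16

Answer: ( ( ( z * y ) * z ) - ( ( z * y ) * z ) ) <= 16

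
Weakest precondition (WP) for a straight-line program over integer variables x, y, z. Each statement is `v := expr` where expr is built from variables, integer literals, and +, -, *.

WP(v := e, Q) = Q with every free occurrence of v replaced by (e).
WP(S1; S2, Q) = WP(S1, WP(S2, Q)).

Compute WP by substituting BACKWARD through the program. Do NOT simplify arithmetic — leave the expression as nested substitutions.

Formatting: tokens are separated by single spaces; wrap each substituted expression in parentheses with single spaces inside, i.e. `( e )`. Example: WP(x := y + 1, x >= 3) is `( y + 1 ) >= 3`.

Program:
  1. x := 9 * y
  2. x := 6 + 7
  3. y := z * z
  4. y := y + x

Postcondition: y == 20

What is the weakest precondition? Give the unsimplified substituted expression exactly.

Answer: ( ( z * z ) + ( 6 + 7 ) ) == 20

Derivation:
post: y == 20
stmt 4: y := y + x  -- replace 1 occurrence(s) of y with (y + x)
  => ( y + x ) == 20
stmt 3: y := z * z  -- replace 1 occurrence(s) of y with (z * z)
  => ( ( z * z ) + x ) == 20
stmt 2: x := 6 + 7  -- replace 1 occurrence(s) of x with (6 + 7)
  => ( ( z * z ) + ( 6 + 7 ) ) == 20
stmt 1: x := 9 * y  -- replace 0 occurrence(s) of x with (9 * y)
  => ( ( z * z ) + ( 6 + 7 ) ) == 20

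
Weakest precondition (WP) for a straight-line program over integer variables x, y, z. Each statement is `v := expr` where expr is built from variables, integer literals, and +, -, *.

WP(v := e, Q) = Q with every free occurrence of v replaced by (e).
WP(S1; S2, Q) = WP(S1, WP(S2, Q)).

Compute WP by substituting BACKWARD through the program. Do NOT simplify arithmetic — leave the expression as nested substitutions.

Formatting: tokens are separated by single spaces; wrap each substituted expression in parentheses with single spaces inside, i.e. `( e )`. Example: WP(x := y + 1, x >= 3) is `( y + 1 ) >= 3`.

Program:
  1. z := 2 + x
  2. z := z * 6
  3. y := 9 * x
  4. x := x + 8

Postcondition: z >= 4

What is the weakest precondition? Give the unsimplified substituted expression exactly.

post: z >= 4
stmt 4: x := x + 8  -- replace 0 occurrence(s) of x with (x + 8)
  => z >= 4
stmt 3: y := 9 * x  -- replace 0 occurrence(s) of y with (9 * x)
  => z >= 4
stmt 2: z := z * 6  -- replace 1 occurrence(s) of z with (z * 6)
  => ( z * 6 ) >= 4
stmt 1: z := 2 + x  -- replace 1 occurrence(s) of z with (2 + x)
  => ( ( 2 + x ) * 6 ) >= 4

Answer: ( ( 2 + x ) * 6 ) >= 4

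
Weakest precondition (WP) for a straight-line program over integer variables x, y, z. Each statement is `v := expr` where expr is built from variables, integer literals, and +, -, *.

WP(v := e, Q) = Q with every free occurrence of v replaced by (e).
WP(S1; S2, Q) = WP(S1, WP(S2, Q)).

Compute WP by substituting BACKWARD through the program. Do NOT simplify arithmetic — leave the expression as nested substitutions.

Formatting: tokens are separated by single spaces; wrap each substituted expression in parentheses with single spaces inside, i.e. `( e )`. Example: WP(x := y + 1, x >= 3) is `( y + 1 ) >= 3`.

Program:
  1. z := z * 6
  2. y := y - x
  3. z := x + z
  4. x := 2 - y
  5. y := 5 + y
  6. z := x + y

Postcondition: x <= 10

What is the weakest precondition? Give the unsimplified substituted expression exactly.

post: x <= 10
stmt 6: z := x + y  -- replace 0 occurrence(s) of z with (x + y)
  => x <= 10
stmt 5: y := 5 + y  -- replace 0 occurrence(s) of y with (5 + y)
  => x <= 10
stmt 4: x := 2 - y  -- replace 1 occurrence(s) of x with (2 - y)
  => ( 2 - y ) <= 10
stmt 3: z := x + z  -- replace 0 occurrence(s) of z with (x + z)
  => ( 2 - y ) <= 10
stmt 2: y := y - x  -- replace 1 occurrence(s) of y with (y - x)
  => ( 2 - ( y - x ) ) <= 10
stmt 1: z := z * 6  -- replace 0 occurrence(s) of z with (z * 6)
  => ( 2 - ( y - x ) ) <= 10

Answer: ( 2 - ( y - x ) ) <= 10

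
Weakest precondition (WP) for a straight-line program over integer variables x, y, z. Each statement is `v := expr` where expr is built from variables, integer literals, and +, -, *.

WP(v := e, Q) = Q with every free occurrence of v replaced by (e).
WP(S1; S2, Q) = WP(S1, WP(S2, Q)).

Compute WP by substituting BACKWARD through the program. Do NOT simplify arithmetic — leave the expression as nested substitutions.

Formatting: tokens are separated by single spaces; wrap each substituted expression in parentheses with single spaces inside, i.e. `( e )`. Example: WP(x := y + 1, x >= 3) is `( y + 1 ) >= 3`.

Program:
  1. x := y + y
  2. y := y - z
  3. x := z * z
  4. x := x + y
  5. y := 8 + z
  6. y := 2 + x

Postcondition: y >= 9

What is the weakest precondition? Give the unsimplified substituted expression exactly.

post: y >= 9
stmt 6: y := 2 + x  -- replace 1 occurrence(s) of y with (2 + x)
  => ( 2 + x ) >= 9
stmt 5: y := 8 + z  -- replace 0 occurrence(s) of y with (8 + z)
  => ( 2 + x ) >= 9
stmt 4: x := x + y  -- replace 1 occurrence(s) of x with (x + y)
  => ( 2 + ( x + y ) ) >= 9
stmt 3: x := z * z  -- replace 1 occurrence(s) of x with (z * z)
  => ( 2 + ( ( z * z ) + y ) ) >= 9
stmt 2: y := y - z  -- replace 1 occurrence(s) of y with (y - z)
  => ( 2 + ( ( z * z ) + ( y - z ) ) ) >= 9
stmt 1: x := y + y  -- replace 0 occurrence(s) of x with (y + y)
  => ( 2 + ( ( z * z ) + ( y - z ) ) ) >= 9

Answer: ( 2 + ( ( z * z ) + ( y - z ) ) ) >= 9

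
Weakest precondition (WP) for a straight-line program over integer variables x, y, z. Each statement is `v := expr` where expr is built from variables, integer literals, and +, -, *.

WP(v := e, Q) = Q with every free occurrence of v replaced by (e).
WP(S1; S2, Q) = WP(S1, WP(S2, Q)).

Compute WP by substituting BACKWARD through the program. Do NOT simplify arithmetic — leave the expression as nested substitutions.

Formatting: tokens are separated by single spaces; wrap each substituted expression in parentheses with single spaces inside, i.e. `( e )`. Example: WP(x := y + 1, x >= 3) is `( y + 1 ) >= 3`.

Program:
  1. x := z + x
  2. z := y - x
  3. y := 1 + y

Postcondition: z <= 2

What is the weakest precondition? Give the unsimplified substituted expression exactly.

Answer: ( y - ( z + x ) ) <= 2

Derivation:
post: z <= 2
stmt 3: y := 1 + y  -- replace 0 occurrence(s) of y with (1 + y)
  => z <= 2
stmt 2: z := y - x  -- replace 1 occurrence(s) of z with (y - x)
  => ( y - x ) <= 2
stmt 1: x := z + x  -- replace 1 occurrence(s) of x with (z + x)
  => ( y - ( z + x ) ) <= 2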